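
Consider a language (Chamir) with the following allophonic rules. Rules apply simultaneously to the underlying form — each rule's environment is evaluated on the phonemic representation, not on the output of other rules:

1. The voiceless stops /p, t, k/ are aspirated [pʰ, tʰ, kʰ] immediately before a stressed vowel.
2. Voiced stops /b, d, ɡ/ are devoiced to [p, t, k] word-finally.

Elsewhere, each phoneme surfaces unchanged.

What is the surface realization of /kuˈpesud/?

/k/ (word-initial): rule 1 targets it, but not immediately before a stressed vowel → unchanged [k].
/p/ meets the environment for rule 1 (immediately before a stressed vowel) → [pʰ].
/d/ meets the environment for rule 2 (word-finally) → [t].

[kuˈpʰesut]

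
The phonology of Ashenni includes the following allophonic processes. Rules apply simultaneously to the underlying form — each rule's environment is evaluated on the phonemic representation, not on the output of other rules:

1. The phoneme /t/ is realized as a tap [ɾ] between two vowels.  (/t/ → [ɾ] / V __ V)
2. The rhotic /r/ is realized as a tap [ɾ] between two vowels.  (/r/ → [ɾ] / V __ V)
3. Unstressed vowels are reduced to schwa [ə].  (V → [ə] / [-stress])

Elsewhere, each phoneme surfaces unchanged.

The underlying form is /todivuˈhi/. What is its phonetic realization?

[tədəvəˈhi]

/t/ (word-initial): rule 1 targets it, but not between two vowels → unchanged [t].
/o/ (between /t/ and /d/): in an unstressed syllable, so rule 3 applies → [ə].
/i/ — between /d/ and /v/, in an unstressed syllable — surfaces as [ə] (rule 3).
/u/ meets the environment for rule 3 (in an unstressed syllable) → [ə].
/i/ (word-final) is in the target of rule 3 but the environment (in an unstressed syllable) is not met → [i].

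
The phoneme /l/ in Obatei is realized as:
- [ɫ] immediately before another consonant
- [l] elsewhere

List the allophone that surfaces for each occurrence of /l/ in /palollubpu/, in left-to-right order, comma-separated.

Occurrence 1 (position 3): no conditioning environment matches → elsewhere allophone [l].
Occurrence 2 (position 5): immediately before another consonant → [ɫ].
Occurrence 3 (position 6): no conditioning environment matches → elsewhere allophone [l].

[l], [ɫ], [l]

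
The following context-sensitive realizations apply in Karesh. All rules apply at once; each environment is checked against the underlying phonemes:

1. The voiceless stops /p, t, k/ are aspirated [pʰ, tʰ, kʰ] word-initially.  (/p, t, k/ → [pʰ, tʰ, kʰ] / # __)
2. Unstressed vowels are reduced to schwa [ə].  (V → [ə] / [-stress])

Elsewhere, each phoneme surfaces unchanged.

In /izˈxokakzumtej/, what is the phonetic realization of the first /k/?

[k]

/k/ (between /o/ and /a/): rule 1 targets it, but not word-initially → unchanged [k].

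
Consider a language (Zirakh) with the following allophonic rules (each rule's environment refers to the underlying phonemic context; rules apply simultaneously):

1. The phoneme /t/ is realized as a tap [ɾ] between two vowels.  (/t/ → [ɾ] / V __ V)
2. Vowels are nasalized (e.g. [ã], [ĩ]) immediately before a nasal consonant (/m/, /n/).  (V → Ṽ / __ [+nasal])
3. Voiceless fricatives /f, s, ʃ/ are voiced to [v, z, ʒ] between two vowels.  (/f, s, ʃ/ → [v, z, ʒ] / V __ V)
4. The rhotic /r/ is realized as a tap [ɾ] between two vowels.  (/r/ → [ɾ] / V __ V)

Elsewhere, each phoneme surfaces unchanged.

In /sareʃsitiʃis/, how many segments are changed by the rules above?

3

Segments that undergo a rule: /r/ → [ɾ] (rule 4); /t/ → [ɾ] (rule 1); /ʃ/ → [ʒ] (rule 3).
All other segments surface unchanged.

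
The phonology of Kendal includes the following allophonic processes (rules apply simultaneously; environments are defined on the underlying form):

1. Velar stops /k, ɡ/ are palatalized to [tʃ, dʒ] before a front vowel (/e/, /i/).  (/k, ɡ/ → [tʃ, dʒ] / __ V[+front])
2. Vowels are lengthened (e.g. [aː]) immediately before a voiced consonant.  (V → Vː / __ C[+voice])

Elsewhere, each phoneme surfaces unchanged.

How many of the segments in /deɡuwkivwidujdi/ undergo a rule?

6

Segments that undergo a rule: /e/ → [eː] (rule 2); /u/ → [uː] (rule 2); /k/ → [tʃ] (rule 1); /i/ → [iː] (rule 2); /i/ → [iː] (rule 2); /u/ → [uː] (rule 2).
All other segments surface unchanged.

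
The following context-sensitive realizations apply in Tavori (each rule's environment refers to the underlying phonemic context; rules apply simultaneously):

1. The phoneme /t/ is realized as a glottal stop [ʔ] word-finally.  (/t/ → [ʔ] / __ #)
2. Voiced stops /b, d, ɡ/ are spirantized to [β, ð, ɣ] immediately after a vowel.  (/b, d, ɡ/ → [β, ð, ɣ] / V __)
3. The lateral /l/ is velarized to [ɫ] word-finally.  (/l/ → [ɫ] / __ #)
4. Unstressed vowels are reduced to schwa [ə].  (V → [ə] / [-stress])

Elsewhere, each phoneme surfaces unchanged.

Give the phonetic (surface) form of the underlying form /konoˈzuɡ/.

/k/ (word-initial) is unaffected → [k].
/o/ meets the environment for rule 4 (in an unstressed syllable) → [ə].
/n/ (between /o/ and /o/): no rule targets it → [n].
/o/ — between /n/ and /z/, in an unstressed syllable — surfaces as [ə] (rule 4).
/z/ (between /o/ and /u/): no rule targets it → [z].
/u/ (between /z/ and /ɡ/): rule 4 targets it, but not in an unstressed syllable → unchanged [u].
/ɡ/ (word-final) occurs immediately after a vowel → [ɣ] by rule 2.

[kənəˈzuɣ]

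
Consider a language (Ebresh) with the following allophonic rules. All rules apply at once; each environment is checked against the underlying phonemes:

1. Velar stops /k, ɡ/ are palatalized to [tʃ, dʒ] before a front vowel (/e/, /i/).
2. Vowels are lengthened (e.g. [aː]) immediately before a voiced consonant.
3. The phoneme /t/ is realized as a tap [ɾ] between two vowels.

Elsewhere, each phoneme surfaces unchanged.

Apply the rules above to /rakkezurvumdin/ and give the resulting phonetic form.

[raktʃeːzuːrvuːmdiːn]

/r/ (word-initial): no rule targets it → [r].
/a/ (between /r/ and /k/) fails the environment for rule 2, so it stays [a].
/k/ (between /a/ and /k/) is in the target of rule 1 but the environment (before a front vowel) is not met → [k].
/k/ — between /k/ and /e/, before a front vowel — surfaces as [tʃ] (rule 1).
/e/ meets the environment for rule 2 (before a voiced consonant) → [eː].
/z/ — not in any rule's target class → [z].
/u/ (between /z/ and /r/): before a voiced consonant, so rule 2 applies → [uː].
/r/ stays [r].
/v/ (between /r/ and /u/): no rule targets it → [v].
/u/ meets the environment for rule 2 (before a voiced consonant) → [uː].
/m/ (between /u/ and /d/): no rule targets it → [m].
/d/ — not in any rule's target class → [d].
/i/ meets the environment for rule 2 (before a voiced consonant) → [iː].
/n/ stays [n].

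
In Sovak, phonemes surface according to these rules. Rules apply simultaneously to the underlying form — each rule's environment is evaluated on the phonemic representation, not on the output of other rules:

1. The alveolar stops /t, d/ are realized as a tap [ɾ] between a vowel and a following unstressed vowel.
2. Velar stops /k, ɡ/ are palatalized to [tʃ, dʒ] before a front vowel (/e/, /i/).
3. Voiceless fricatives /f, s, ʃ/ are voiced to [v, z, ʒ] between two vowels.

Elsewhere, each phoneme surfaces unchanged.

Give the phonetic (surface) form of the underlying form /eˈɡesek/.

/e/ — not in any rule's target class → [e].
/ɡ/ — between /e/ and /e/, before a front vowel — surfaces as [dʒ] (rule 2).
/e/ stays [e].
/s/ (between /e/ and /e/): between two vowels, so rule 3 applies → [z].
/e/ (between /s/ and /k/) is unaffected → [e].
/k/ — word-final; rule 2 does not apply here → [k].

[eˈdʒezek]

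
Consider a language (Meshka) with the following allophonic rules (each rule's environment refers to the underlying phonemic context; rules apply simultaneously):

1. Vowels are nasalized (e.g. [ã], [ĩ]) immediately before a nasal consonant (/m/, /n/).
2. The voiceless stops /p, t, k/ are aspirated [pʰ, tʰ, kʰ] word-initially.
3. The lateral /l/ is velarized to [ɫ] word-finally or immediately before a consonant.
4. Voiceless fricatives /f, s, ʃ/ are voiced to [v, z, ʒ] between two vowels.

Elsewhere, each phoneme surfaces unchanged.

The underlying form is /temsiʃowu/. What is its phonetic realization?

/t/ meets the environment for rule 2 (word-initially) → [tʰ].
/e/ (between /t/ and /m/) occurs before a nasal consonant → [ẽ] by rule 1.
/m/ (between /e/ and /s/) is unaffected → [m].
/s/ — between /m/ and /i/; rule 4 does not apply here → [s].
/i/ (between /s/ and /ʃ/): rule 1 targets it, but not before a nasal consonant → unchanged [i].
/ʃ/ (between /i/ and /o/): between two vowels, so rule 4 applies → [ʒ].
/o/ (between /ʃ/ and /w/) is in the target of rule 1 but the environment (before a nasal consonant) is not met → [o].
/w/ (between /o/ and /u/): no rule targets it → [w].
/u/ — word-final; rule 1 does not apply here → [u].

[tʰẽmsiʒowu]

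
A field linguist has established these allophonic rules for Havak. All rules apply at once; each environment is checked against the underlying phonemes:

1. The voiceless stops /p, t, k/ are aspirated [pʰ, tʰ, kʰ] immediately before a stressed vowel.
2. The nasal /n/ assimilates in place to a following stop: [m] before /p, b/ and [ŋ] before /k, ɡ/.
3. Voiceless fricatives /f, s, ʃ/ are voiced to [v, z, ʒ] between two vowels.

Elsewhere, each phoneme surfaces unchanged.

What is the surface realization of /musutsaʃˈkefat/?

/m/ (word-initial) is unaffected → [m].
/u/ — not in any rule's target class → [u].
/s/ (between /u/ and /u/) occurs between two vowels → [z] by rule 3.
/u/ stays [u].
/t/ (between /u/ and /s/): rule 1 targets it, but not immediately before a stressed vowel → unchanged [t].
/s/ — between /t/ and /a/; rule 3 does not apply here → [s].
/a/ stays [a].
/ʃ/ (between /a/ and /k/) fails the environment for rule 3, so it stays [ʃ].
Rule 1 applies to /k/ (between /ʃ/ and /e/: immediately before a stressed vowel) → [kʰ].
/e/ (between /k/ and /f/) is unaffected → [e].
/f/ (between /e/ and /a/) occurs between two vowels → [v] by rule 3.
/a/ (between /f/ and /t/): no rule targets it → [a].
/t/ (word-final): rule 1 targets it, but not immediately before a stressed vowel → unchanged [t].

[muzutsaʃˈkʰevat]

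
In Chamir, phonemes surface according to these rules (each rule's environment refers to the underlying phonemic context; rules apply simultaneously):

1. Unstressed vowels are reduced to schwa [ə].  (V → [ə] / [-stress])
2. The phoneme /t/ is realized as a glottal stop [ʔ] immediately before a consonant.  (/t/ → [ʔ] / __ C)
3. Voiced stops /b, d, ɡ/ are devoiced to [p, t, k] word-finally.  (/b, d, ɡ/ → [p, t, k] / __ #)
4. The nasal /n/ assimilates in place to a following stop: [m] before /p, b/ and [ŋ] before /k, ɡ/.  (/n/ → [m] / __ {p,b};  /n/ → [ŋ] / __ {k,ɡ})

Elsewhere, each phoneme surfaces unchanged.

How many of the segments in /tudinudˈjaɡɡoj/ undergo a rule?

Segments that undergo a rule: /u/ → [ə] (rule 1); /i/ → [ə] (rule 1); /u/ → [ə] (rule 1); /o/ → [ə] (rule 1).
All other segments surface unchanged.

4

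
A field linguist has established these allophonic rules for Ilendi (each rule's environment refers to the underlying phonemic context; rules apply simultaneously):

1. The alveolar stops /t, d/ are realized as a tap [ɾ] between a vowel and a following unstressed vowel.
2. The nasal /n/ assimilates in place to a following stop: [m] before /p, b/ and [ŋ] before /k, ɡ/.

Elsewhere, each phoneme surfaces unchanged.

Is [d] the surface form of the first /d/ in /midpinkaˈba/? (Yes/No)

Yes

/d/ (between /i/ and /p/) is in the target of rule 1 but the environment (between a vowel and a following unstressed vowel) is not met → [d].
The actual realization is [d], which matches [d].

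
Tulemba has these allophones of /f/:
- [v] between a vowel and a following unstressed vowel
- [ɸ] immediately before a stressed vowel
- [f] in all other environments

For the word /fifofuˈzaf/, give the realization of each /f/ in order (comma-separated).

Occurrence 1 (position 1): no conditioning environment matches → elsewhere allophone [f].
Occurrence 2 (position 3): between a vowel and a following unstressed vowel → [v].
Occurrence 3 (position 5): between a vowel and a following unstressed vowel → [v].
Occurrence 4 (position 9): no conditioning environment matches → elsewhere allophone [f].

[f], [v], [v], [f]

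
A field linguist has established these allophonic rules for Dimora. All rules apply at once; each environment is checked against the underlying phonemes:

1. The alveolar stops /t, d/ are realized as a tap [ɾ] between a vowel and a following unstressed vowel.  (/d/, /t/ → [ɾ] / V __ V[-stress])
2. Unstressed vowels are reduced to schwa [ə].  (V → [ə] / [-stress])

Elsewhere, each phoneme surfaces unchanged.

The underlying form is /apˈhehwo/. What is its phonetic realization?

/a/ (word-initial) occurs in an unstressed syllable → [ə] by rule 2.
/p/ (between /a/ and /h/) is unaffected → [p].
/h/ (between /p/ and /e/) is unaffected → [h].
/e/ (between /h/ and /h/): rule 2 targets it, but not in an unstressed syllable → unchanged [e].
/h/ (between /e/ and /w/): no rule targets it → [h].
/w/ — not in any rule's target class → [w].
Rule 2 applies to /o/ (word-final: in an unstressed syllable) → [ə].

[əpˈhehwə]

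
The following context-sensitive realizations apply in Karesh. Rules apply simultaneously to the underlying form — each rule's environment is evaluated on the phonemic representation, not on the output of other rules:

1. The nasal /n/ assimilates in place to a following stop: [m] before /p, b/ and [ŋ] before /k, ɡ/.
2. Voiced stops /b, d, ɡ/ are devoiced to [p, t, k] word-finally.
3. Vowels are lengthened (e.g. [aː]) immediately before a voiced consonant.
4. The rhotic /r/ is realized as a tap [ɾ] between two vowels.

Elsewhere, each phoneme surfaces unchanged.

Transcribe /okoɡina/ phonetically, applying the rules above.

/o/ (word-initial) fails the environment for rule 3, so it stays [o].
/k/ (between /o/ and /o/): no rule targets it → [k].
/o/ meets the environment for rule 3 (before a voiced consonant) → [oː].
/ɡ/ — between /o/ and /i/; rule 2 does not apply here → [ɡ].
/i/ meets the environment for rule 3 (before a voiced consonant) → [iː].
/n/ (between /i/ and /a/): rule 1 targets it, but not before a labial or velar stop → unchanged [n].
/a/ — word-final; rule 3 does not apply here → [a].

[okoːɡiːna]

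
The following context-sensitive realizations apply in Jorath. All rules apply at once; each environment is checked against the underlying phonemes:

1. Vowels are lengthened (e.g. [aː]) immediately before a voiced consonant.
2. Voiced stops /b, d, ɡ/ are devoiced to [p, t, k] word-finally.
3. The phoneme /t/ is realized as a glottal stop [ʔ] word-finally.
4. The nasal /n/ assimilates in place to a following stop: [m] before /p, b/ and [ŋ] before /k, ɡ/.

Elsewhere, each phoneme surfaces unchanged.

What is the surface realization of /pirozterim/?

[piːroːzteːriːm]

/p/ (word-initial) is unaffected → [p].
/i/ meets the environment for rule 1 (before a voiced consonant) → [iː].
/r/ (between /i/ and /o/) is unaffected → [r].
/o/ — between /r/ and /z/, before a voiced consonant — surfaces as [oː] (rule 1).
/z/ (between /o/ and /t/) is unaffected → [z].
/t/ — between /z/ and /e/; rule 3 does not apply here → [t].
/e/ (between /t/ and /r/): before a voiced consonant, so rule 1 applies → [eː].
/r/ stays [r].
/i/ (between /r/ and /m/): before a voiced consonant, so rule 1 applies → [iː].
/m/ stays [m].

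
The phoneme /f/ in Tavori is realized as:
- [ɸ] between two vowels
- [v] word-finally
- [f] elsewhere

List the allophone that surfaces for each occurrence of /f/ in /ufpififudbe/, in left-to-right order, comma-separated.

[f], [ɸ], [ɸ]

Occurrence 1 (position 2): no conditioning environment matches → elsewhere allophone [f].
Occurrence 2 (position 5): between two vowels → [ɸ].
Occurrence 3 (position 7): between two vowels → [ɸ].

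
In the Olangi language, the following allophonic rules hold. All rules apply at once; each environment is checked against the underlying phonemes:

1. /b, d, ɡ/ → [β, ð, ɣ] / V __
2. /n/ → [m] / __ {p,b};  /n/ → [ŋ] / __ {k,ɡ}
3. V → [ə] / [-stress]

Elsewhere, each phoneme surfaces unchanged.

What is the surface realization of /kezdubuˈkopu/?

/e/ meets the environment for rule 3 (in an unstressed syllable) → [ə].
/d/ — between /z/ and /u/; rule 1 does not apply here → [d].
Rule 3 applies to /u/ (between /d/ and /b/: in an unstressed syllable) → [ə].
/b/ meets the environment for rule 1 (immediately after a vowel) → [β].
Rule 3 applies to /u/ (between /b/ and /k/: in an unstressed syllable) → [ə].
/o/ (between /k/ and /p/) fails the environment for rule 3, so it stays [o].
Rule 3 applies to /u/ (word-final: in an unstressed syllable) → [ə].

[kəzdəβəˈkopə]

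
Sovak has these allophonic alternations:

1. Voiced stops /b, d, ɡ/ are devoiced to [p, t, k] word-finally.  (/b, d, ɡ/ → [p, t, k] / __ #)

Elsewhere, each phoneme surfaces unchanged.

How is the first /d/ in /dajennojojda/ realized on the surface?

[d]

/d/ (word-initial) is in the target of rule 1 but the environment (word-finally) is not met → [d].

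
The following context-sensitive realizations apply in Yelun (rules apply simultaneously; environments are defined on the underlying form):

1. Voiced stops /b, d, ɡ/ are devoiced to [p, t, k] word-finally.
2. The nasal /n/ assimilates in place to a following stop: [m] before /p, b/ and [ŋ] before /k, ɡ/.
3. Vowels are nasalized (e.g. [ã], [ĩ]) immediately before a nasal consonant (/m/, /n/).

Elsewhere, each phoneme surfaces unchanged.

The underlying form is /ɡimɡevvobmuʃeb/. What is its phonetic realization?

[ɡĩmɡevvobmuʃep]

/ɡ/ (word-initial): rule 1 targets it, but not word-finally → unchanged [ɡ].
/i/ meets the environment for rule 3 (before a nasal consonant) → [ĩ].
/m/ stays [m].
/ɡ/ — between /m/ and /e/; rule 1 does not apply here → [ɡ].
/e/ (between /ɡ/ and /v/) is in the target of rule 3 but the environment (before a nasal consonant) is not met → [e].
/v/ (between /e/ and /v/) is unaffected → [v].
/v/ stays [v].
/o/ — between /v/ and /b/; rule 3 does not apply here → [o].
/b/ (between /o/ and /m/) is in the target of rule 1 but the environment (word-finally) is not met → [b].
/m/ stays [m].
/u/ (between /m/ and /ʃ/) fails the environment for rule 3, so it stays [u].
/ʃ/ — not in any rule's target class → [ʃ].
/e/ — between /ʃ/ and /b/; rule 3 does not apply here → [e].
/b/ — word-final, word-finally — surfaces as [p] (rule 1).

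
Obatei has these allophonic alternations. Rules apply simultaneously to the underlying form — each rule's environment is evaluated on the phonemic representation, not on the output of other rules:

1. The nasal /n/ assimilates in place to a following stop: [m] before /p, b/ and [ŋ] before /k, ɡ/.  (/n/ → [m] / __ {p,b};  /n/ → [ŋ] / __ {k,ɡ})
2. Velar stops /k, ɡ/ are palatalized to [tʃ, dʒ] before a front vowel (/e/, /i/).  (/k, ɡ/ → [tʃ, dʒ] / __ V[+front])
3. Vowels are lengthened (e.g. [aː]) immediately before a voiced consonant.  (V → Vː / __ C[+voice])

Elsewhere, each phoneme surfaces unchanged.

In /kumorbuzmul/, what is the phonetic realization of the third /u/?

/u/ meets the environment for rule 3 (before a voiced consonant) → [uː].

[uː]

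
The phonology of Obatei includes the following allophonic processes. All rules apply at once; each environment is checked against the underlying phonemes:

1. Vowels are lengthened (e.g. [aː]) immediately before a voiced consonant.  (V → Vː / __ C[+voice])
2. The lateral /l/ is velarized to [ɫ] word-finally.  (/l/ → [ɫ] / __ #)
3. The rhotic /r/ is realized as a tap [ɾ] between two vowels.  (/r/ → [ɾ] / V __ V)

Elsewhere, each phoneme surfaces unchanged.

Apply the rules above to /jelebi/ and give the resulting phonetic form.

/j/ — not in any rule's target class → [j].
/e/ — between /j/ and /l/, before a voiced consonant — surfaces as [eː] (rule 1).
/l/ (between /e/ and /e/): rule 2 targets it, but not word-finally → unchanged [l].
/e/ meets the environment for rule 1 (before a voiced consonant) → [eː].
/b/ (between /e/ and /i/) is unaffected → [b].
/i/ (word-final) fails the environment for rule 1, so it stays [i].

[jeːleːbi]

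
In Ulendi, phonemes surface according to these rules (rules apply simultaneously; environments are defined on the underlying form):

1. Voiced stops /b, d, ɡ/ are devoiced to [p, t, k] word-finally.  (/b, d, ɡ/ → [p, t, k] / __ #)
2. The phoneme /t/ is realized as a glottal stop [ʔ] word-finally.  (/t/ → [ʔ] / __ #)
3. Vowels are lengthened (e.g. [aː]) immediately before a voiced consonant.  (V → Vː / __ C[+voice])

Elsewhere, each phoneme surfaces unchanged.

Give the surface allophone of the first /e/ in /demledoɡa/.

/e/ meets the environment for rule 3 (before a voiced consonant) → [eː].

[eː]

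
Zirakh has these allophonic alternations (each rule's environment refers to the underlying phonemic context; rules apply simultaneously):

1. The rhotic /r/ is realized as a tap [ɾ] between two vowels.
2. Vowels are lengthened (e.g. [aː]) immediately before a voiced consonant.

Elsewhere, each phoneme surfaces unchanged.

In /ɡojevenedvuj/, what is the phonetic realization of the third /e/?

/e/ (between /n/ and /d/) occurs before a voiced consonant → [eː] by rule 2.

[eː]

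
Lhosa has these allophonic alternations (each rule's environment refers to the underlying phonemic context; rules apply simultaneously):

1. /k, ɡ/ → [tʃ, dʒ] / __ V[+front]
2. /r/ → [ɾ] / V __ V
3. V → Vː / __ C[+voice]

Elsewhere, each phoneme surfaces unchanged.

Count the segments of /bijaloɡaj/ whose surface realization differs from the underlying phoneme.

4

Segments that undergo a rule: /i/ → [iː] (rule 3); /a/ → [aː] (rule 3); /o/ → [oː] (rule 3); /a/ → [aː] (rule 3).
All other segments surface unchanged.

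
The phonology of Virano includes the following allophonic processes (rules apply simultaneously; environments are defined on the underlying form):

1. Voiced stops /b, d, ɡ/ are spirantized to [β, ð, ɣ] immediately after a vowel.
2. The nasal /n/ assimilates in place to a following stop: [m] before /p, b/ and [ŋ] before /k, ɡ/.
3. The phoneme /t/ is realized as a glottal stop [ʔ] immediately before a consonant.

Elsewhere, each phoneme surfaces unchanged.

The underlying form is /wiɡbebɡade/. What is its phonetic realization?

/w/ (word-initial) is unaffected → [w].
/i/ (between /w/ and /ɡ/): no rule targets it → [i].
/ɡ/ meets the environment for rule 1 (immediately after a vowel) → [ɣ].
/b/ (between /ɡ/ and /e/): rule 1 targets it, but not immediately after a vowel → unchanged [b].
/e/ stays [e].
Rule 1 applies to /b/ (between /e/ and /ɡ/: immediately after a vowel) → [β].
/ɡ/ (between /b/ and /a/) is in the target of rule 1 but the environment (immediately after a vowel) is not met → [ɡ].
/a/ stays [a].
/d/ (between /a/ and /e/): immediately after a vowel, so rule 1 applies → [ð].
/e/ — not in any rule's target class → [e].

[wiɣbeβɡaðe]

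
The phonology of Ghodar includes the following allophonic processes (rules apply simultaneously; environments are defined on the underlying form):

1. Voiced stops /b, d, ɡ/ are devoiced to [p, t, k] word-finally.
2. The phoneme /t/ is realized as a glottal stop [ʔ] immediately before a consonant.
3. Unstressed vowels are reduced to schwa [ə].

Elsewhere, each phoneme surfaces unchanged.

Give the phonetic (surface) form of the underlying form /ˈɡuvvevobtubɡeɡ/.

[ˈɡuvvəvəbtəbɡək]

/ɡ/ — word-initial; rule 1 does not apply here → [ɡ].
/u/ (between /ɡ/ and /v/) is in the target of rule 3 but the environment (in an unstressed syllable) is not met → [u].
/v/ (between /u/ and /v/): no rule targets it → [v].
/v/ (between /v/ and /e/): no rule targets it → [v].
/e/ meets the environment for rule 3 (in an unstressed syllable) → [ə].
/v/ stays [v].
/o/ — between /v/ and /b/, in an unstressed syllable — surfaces as [ə] (rule 3).
/b/ (between /o/ and /t/) fails the environment for rule 1, so it stays [b].
/t/ (between /b/ and /u/) is in the target of rule 2 but the environment (immediately before a consonant) is not met → [t].
Rule 3 applies to /u/ (between /t/ and /b/: in an unstressed syllable) → [ə].
/b/ (between /u/ and /ɡ/) fails the environment for rule 1, so it stays [b].
/ɡ/ (between /b/ and /e/): rule 1 targets it, but not word-finally → unchanged [ɡ].
/e/ meets the environment for rule 3 (in an unstressed syllable) → [ə].
/ɡ/ — word-final, word-finally — surfaces as [k] (rule 1).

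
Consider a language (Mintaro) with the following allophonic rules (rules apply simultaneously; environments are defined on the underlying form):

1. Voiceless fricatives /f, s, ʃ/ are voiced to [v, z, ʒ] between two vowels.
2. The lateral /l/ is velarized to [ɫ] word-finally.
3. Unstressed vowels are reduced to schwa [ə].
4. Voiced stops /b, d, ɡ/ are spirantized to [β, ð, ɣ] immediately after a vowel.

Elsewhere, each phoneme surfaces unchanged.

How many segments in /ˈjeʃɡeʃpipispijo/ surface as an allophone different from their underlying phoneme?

Segments that undergo a rule: /e/ → [ə] (rule 3); /i/ → [ə] (rule 3); /i/ → [ə] (rule 3); /i/ → [ə] (rule 3); /o/ → [ə] (rule 3).
All other segments surface unchanged.

5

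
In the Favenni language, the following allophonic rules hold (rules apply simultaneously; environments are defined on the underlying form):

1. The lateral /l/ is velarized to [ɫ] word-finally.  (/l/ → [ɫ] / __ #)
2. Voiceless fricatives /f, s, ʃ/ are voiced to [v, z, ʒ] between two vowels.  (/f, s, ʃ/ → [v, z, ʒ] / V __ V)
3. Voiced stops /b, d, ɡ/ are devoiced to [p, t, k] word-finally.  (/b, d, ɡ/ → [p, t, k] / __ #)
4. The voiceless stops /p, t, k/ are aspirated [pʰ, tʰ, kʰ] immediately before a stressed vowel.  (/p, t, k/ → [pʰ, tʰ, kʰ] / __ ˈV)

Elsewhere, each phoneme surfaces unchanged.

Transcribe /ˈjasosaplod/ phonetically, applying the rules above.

[ˈjazozaplot]

/j/ stays [j].
/a/ (between /j/ and /s/): no rule targets it → [a].
Rule 2 applies to /s/ (between /a/ and /o/: between two vowels) → [z].
/o/ (between /s/ and /s/) is unaffected → [o].
/s/ — between /o/ and /a/, between two vowels — surfaces as [z] (rule 2).
/a/ — not in any rule's target class → [a].
/p/ (between /a/ and /l/) fails the environment for rule 4, so it stays [p].
/l/ (between /p/ and /o/) fails the environment for rule 1, so it stays [l].
/o/ (between /l/ and /d/): no rule targets it → [o].
/d/ — word-final, word-finally — surfaces as [t] (rule 3).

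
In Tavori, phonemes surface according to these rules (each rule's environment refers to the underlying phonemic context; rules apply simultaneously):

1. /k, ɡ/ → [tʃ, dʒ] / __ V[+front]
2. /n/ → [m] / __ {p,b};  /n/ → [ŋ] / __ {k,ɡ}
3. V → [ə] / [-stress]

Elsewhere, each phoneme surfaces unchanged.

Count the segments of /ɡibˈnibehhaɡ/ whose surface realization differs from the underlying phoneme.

Segments that undergo a rule: /ɡ/ → [dʒ] (rule 1); /i/ → [ə] (rule 3); /e/ → [ə] (rule 3); /a/ → [ə] (rule 3).
All other segments surface unchanged.

4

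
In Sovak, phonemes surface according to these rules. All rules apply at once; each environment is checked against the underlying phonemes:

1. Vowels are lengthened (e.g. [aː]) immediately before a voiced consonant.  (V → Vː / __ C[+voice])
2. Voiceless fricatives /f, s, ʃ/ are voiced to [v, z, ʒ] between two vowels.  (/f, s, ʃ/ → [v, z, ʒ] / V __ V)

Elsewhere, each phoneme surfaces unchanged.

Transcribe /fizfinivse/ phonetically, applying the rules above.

[fiːzfiːniːvse]

/f/ (word-initial) is in the target of rule 2 but the environment (between two vowels) is not met → [f].
/i/ (between /f/ and /z/) occurs before a voiced consonant → [iː] by rule 1.
/z/ (between /i/ and /f/) is unaffected → [z].
/f/ (between /z/ and /i/): rule 2 targets it, but not between two vowels → unchanged [f].
/i/ meets the environment for rule 1 (before a voiced consonant) → [iː].
/n/ stays [n].
/i/ (between /n/ and /v/): before a voiced consonant, so rule 1 applies → [iː].
/v/ (between /i/ and /s/) is unaffected → [v].
/s/ (between /v/ and /e/) fails the environment for rule 2, so it stays [s].
/e/ (word-final) is in the target of rule 1 but the environment (before a voiced consonant) is not met → [e].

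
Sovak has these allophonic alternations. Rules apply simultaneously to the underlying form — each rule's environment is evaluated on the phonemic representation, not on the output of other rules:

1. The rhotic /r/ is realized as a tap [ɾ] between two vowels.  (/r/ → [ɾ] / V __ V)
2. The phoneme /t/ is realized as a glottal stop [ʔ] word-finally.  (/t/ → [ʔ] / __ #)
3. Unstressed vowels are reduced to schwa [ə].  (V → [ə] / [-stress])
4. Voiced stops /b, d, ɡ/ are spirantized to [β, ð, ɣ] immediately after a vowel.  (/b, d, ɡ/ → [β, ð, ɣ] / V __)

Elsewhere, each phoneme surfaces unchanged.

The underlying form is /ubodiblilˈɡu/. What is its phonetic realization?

/u/ meets the environment for rule 3 (in an unstressed syllable) → [ə].
/b/ (between /u/ and /o/) occurs immediately after a vowel → [β] by rule 4.
/o/ — between /b/ and /d/, in an unstressed syllable — surfaces as [ə] (rule 3).
Rule 4 applies to /d/ (between /o/ and /i/: immediately after a vowel) → [ð].
Rule 3 applies to /i/ (between /d/ and /b/: in an unstressed syllable) → [ə].
/b/ (between /i/ and /l/) occurs immediately after a vowel → [β] by rule 4.
/i/ — between /l/ and /l/, in an unstressed syllable — surfaces as [ə] (rule 3).
/ɡ/ (between /l/ and /u/): rule 4 targets it, but not immediately after a vowel → unchanged [ɡ].
/u/ (word-final) fails the environment for rule 3, so it stays [u].

[əβəðəβləlˈɡu]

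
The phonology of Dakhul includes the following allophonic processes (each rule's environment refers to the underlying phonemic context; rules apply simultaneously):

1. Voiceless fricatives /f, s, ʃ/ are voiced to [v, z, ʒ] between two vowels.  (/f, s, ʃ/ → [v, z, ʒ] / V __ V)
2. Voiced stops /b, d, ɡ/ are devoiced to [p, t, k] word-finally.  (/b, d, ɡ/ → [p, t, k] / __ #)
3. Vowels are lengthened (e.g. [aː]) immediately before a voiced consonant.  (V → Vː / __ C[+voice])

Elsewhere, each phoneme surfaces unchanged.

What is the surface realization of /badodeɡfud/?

/b/ (word-initial) is in the target of rule 2 but the environment (word-finally) is not met → [b].
Rule 3 applies to /a/ (between /b/ and /d/: before a voiced consonant) → [aː].
/d/ — between /a/ and /o/; rule 2 does not apply here → [d].
/o/ (between /d/ and /d/) occurs before a voiced consonant → [oː] by rule 3.
/d/ (between /o/ and /e/) is in the target of rule 2 but the environment (word-finally) is not met → [d].
/e/ (between /d/ and /ɡ/) occurs before a voiced consonant → [eː] by rule 3.
/ɡ/ (between /e/ and /f/) is in the target of rule 2 but the environment (word-finally) is not met → [ɡ].
/f/ (between /ɡ/ and /u/) is in the target of rule 1 but the environment (between two vowels) is not met → [f].
/u/ — between /f/ and /d/, before a voiced consonant — surfaces as [uː] (rule 3).
/d/ (word-final): word-finally, so rule 2 applies → [t].

[baːdoːdeːɡfuːt]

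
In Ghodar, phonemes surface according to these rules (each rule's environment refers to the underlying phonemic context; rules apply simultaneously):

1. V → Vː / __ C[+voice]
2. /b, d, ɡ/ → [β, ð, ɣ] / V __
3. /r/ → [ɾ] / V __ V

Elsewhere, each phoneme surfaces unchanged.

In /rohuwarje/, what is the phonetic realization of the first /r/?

[r]

/r/ (word-initial): rule 3 targets it, but not between two vowels → unchanged [r].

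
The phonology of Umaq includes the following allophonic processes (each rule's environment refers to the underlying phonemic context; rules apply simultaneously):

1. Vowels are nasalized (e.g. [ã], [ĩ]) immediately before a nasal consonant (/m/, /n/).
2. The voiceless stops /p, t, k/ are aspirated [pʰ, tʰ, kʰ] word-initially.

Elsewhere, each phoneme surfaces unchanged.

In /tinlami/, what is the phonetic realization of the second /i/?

/i/ (word-final) is in the target of rule 1 but the environment (before a nasal consonant) is not met → [i].

[i]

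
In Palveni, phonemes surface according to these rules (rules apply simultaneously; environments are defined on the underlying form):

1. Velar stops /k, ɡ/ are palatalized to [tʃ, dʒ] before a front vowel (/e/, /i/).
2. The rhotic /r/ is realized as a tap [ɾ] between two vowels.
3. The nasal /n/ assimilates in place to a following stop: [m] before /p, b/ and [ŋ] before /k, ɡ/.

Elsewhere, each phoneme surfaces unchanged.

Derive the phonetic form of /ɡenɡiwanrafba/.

[dʒeŋdʒiwanrafba]

/ɡ/ (word-initial) occurs before a front vowel → [dʒ] by rule 1.
/e/ — not in any rule's target class → [e].
/n/ (between /e/ and /ɡ/) occurs before a labial or velar stop → [ŋ] by rule 3.
/ɡ/ meets the environment for rule 1 (before a front vowel) → [dʒ].
/i/ (between /ɡ/ and /w/) is unaffected → [i].
/w/ (between /i/ and /a/): no rule targets it → [w].
/a/ stays [a].
/n/ (between /a/ and /r/): rule 3 targets it, but not before a labial or velar stop → unchanged [n].
/r/ — between /n/ and /a/; rule 2 does not apply here → [r].
/a/ — not in any rule's target class → [a].
/f/ (between /a/ and /b/): no rule targets it → [f].
/b/ — not in any rule's target class → [b].
/a/ — not in any rule's target class → [a].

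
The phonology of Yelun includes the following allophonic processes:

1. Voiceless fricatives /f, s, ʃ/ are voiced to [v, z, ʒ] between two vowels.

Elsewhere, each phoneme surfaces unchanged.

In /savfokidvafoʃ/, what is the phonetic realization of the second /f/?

[v]

Rule 1 applies to /f/ (between /a/ and /o/: between two vowels) → [v].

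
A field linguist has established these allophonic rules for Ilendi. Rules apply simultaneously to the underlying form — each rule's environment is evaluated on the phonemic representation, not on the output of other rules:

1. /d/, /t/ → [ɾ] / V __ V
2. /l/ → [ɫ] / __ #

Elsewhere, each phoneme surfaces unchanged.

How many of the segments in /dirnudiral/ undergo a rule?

2

Segments that undergo a rule: /d/ → [ɾ] (rule 1); /l/ → [ɫ] (rule 2).
All other segments surface unchanged.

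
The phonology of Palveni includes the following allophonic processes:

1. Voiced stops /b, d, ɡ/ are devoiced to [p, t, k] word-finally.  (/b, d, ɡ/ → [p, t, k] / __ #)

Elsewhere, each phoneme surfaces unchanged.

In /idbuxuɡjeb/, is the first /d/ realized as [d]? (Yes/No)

Yes

/d/ (between /i/ and /b/): rule 1 targets it, but not word-finally → unchanged [d].
The actual realization is [d], which matches [d].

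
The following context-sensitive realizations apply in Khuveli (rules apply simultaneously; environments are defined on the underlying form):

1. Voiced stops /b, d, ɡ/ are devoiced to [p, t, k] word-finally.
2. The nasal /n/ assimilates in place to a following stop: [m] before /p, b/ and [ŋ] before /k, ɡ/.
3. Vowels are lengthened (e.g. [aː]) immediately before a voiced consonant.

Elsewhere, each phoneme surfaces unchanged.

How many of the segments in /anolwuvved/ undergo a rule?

5

Segments that undergo a rule: /a/ → [aː] (rule 3); /o/ → [oː] (rule 3); /u/ → [uː] (rule 3); /e/ → [eː] (rule 3); /d/ → [t] (rule 1).
All other segments surface unchanged.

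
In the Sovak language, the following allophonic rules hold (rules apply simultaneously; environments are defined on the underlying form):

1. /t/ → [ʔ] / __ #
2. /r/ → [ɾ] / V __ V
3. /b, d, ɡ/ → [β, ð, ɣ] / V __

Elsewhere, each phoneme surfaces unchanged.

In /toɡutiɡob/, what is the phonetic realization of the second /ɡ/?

[ɣ]

/ɡ/ (between /i/ and /o/) occurs immediately after a vowel → [ɣ] by rule 3.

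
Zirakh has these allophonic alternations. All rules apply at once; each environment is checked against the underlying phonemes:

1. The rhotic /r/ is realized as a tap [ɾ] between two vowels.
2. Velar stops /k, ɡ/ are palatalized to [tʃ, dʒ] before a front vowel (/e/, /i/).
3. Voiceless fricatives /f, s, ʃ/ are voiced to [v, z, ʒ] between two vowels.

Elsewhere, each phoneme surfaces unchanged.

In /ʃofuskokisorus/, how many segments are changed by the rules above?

Segments that undergo a rule: /f/ → [v] (rule 3); /k/ → [tʃ] (rule 2); /s/ → [z] (rule 3); /r/ → [ɾ] (rule 1).
All other segments surface unchanged.

4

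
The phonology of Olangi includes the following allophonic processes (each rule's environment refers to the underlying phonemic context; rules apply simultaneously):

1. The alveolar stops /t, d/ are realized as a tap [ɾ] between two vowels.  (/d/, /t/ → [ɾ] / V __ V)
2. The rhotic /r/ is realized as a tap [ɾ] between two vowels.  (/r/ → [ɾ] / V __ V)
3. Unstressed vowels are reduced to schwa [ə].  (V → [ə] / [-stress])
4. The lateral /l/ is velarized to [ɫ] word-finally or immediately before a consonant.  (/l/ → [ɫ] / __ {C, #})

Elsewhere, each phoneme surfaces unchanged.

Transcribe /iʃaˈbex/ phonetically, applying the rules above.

/i/ (word-initial): in an unstressed syllable, so rule 3 applies → [ə].
/ʃ/ — not in any rule's target class → [ʃ].
/a/ (between /ʃ/ and /b/) occurs in an unstressed syllable → [ə] by rule 3.
/b/ (between /a/ and /e/) is unaffected → [b].
/e/ (between /b/ and /x/): rule 3 targets it, but not in an unstressed syllable → unchanged [e].
/x/ (word-final) is unaffected → [x].

[əʃəˈbex]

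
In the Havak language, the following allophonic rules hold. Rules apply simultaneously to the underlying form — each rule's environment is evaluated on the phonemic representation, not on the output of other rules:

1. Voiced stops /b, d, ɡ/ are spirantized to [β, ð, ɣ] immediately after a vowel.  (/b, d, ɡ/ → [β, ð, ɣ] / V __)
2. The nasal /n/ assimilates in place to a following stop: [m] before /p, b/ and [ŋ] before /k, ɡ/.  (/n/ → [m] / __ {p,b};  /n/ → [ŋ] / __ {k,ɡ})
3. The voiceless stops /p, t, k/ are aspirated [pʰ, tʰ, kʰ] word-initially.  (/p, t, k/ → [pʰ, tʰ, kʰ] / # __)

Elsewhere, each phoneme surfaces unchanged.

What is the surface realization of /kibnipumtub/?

[kʰiβnipumtuβ]

/k/ — word-initial, word-initially — surfaces as [kʰ] (rule 3).
/i/ (between /k/ and /b/): no rule targets it → [i].
/b/ (between /i/ and /n/) occurs immediately after a vowel → [β] by rule 1.
/n/ (between /b/ and /i/): rule 2 targets it, but not before a labial or velar stop → unchanged [n].
/i/ stays [i].
/p/ (between /i/ and /u/) fails the environment for rule 3, so it stays [p].
/u/ (between /p/ and /m/) is unaffected → [u].
/m/ (between /u/ and /t/) is unaffected → [m].
/t/ (between /m/ and /u/) fails the environment for rule 3, so it stays [t].
/u/ — not in any rule's target class → [u].
/b/ — word-final, immediately after a vowel — surfaces as [β] (rule 1).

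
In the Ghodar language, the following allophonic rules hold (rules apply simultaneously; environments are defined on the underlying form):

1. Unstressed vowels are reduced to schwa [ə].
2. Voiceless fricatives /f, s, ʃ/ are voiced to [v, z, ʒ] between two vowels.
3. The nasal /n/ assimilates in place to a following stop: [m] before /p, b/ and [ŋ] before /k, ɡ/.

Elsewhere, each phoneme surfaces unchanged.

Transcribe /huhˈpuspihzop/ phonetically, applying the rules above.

/u/ (between /h/ and /h/): in an unstressed syllable, so rule 1 applies → [ə].
/u/ (between /p/ and /s/): rule 1 targets it, but not in an unstressed syllable → unchanged [u].
/s/ (between /u/ and /p/): rule 2 targets it, but not between two vowels → unchanged [s].
/i/ meets the environment for rule 1 (in an unstressed syllable) → [ə].
/o/ meets the environment for rule 1 (in an unstressed syllable) → [ə].

[həhˈpuspəhzəp]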